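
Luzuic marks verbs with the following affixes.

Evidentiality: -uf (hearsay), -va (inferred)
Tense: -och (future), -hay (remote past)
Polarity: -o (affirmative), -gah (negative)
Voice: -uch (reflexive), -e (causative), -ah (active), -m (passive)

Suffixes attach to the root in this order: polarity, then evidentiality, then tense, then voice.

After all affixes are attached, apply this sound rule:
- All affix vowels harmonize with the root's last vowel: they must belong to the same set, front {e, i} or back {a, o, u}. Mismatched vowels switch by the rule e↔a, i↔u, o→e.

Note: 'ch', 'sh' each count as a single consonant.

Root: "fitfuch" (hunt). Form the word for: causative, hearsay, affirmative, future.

fitfuchoufocha

Attach polarity affirmative -o → fitfucho.
Attach evidentiality hearsay -uf → fitfuchouf.
Attach tense future -och → fitfuchoufoch.
Attach voice causative -e → fitfuchoufoche.
Apply vowel harmony: fitfuchoufoche → fitfuchoufocha.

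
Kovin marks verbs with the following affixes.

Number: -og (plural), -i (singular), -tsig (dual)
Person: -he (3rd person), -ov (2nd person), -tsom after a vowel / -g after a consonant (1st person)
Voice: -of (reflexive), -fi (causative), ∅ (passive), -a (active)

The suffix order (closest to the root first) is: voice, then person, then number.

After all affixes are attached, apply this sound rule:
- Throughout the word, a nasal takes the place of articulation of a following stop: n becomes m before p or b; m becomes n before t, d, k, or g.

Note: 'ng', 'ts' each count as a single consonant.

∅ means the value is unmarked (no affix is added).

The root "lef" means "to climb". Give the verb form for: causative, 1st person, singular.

Attach voice causative -fi → leffi.
Attach person 1st person -tsom (after vowel 'i') → leffitsom.
Attach number singular -i → leffitsomi.
Nasal assimilation: no change.

leffitsomi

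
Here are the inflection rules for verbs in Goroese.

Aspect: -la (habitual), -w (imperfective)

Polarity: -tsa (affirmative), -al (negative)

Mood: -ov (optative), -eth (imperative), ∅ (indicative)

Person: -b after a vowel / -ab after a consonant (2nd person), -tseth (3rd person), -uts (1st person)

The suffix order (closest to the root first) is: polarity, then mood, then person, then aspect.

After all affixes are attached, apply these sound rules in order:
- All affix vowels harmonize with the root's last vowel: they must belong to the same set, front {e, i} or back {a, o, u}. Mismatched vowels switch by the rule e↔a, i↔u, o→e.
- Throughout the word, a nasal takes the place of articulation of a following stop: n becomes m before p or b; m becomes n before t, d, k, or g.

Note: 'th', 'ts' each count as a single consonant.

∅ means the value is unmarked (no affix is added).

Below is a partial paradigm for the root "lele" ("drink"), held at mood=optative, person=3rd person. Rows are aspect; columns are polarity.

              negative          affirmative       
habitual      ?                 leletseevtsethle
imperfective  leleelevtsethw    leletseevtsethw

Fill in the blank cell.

leleelevtsethle

Attach polarity negative -al → leleal.
Attach mood optative -ov → lelealov.
Attach person 3rd person -tseth → lelealovtseth.
Attach aspect habitual -la → lelealovtsethla.
Apply vowel harmony: lelealovtsethla → leleelevtsethle.
Nasal assimilation: no change.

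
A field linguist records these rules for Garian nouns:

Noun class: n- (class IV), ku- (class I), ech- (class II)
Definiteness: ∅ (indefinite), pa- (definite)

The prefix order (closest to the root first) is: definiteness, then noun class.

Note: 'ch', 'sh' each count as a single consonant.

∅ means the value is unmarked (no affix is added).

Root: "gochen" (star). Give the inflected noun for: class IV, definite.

Attach definiteness definite pa- → pagochen.
Attach noun class class IV n- → npagochen.

npagochen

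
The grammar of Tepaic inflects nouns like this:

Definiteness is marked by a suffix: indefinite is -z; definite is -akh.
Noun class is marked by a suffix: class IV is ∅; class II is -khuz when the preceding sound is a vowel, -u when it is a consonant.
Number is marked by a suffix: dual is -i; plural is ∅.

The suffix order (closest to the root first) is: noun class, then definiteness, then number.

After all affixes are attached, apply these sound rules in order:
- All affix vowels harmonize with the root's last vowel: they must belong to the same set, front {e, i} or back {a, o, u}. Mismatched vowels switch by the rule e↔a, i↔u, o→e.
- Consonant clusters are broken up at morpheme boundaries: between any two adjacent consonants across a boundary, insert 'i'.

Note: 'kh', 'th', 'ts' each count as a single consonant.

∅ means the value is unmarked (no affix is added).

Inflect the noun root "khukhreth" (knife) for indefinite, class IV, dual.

khukhrethizi

noun class = class IV: zero marking, form stays khukhreth.
Attach definiteness indefinite -z → khukhrethz.
Attach number dual -i → khukhrethzi.
Vowel harmony: no change.
Apply epenthesis: khukhrethzi → khukhrethizi.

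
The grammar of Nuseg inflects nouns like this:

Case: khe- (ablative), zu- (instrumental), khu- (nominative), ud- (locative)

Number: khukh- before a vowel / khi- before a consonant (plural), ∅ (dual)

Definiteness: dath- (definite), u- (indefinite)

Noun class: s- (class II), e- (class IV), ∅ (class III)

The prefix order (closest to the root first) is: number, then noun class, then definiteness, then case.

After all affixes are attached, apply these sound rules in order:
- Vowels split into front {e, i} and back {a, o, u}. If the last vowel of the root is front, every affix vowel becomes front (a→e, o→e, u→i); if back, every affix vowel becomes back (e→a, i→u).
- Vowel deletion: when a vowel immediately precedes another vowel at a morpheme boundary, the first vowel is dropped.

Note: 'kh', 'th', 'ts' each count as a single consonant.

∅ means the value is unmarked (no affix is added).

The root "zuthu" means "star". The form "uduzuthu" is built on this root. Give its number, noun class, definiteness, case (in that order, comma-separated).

Segment: ud-u-zuthu.
number: ∅ → dual.
noun class: ∅ → class III.
definiteness: u- → indefinite.
case: ud- → locative.

dual, class III, indefinite, locative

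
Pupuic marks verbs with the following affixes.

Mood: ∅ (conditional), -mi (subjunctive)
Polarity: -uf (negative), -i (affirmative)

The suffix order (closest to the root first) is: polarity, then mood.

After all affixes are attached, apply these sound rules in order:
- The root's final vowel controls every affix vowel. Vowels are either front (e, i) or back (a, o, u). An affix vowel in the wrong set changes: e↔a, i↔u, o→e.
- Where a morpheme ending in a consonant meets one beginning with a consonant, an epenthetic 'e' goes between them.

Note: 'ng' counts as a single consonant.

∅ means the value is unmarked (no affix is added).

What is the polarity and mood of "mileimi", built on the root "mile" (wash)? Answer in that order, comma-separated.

affirmative, subjunctive

Segment: mile-i-mi.
polarity: -i → affirmative.
mood: -mi → subjunctive.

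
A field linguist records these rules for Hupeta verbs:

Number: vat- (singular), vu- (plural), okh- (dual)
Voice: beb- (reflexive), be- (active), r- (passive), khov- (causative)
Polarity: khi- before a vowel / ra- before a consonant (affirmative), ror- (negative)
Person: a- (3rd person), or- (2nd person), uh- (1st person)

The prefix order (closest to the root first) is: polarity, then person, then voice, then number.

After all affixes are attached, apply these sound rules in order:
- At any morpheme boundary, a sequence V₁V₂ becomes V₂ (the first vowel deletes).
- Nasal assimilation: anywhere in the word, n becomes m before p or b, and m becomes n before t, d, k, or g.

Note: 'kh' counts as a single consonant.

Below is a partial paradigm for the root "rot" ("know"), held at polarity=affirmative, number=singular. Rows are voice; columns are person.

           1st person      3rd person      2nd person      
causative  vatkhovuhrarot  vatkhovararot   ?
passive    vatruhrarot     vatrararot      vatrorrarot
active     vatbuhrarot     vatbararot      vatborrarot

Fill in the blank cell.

Attach polarity affirmative ra- (before consonant 'r') → rarot.
Attach person 2nd person or- → orrarot.
Attach voice causative khov- → khovorrarot.
Attach number singular vat- → vatkhovorrarot.
Vowel deletion: no change.
Nasal assimilation: no change.

vatkhovorrarot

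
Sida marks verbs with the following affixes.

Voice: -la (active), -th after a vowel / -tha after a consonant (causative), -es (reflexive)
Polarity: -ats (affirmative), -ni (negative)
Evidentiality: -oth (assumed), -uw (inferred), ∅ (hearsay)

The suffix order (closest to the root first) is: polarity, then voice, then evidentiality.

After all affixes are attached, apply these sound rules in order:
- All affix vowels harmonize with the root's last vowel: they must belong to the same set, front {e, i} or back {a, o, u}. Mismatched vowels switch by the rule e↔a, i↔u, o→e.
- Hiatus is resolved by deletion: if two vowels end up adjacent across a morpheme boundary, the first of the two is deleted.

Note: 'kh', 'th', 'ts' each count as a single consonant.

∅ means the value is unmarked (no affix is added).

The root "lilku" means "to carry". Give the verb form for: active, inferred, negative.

Attach polarity negative -ni → lilkuni.
Attach voice active -la → lilkunila.
Attach evidentiality inferred -uw → lilkunilauw.
Apply vowel harmony: lilkunilauw → lilkunulauw.
Apply vowel deletion: lilkunulauw → lilkunuluw.

lilkunuluw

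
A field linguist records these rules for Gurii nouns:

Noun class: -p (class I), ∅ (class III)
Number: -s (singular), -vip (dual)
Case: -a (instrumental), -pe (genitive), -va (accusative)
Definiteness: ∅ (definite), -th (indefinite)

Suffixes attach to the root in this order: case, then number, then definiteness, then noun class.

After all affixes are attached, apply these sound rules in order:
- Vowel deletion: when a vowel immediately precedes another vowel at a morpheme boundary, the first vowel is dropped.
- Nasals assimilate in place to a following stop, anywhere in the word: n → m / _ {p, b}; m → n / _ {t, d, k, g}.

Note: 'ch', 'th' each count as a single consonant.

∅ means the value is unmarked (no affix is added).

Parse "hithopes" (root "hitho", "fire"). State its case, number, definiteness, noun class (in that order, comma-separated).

Segment: hitho-pe-s.
case: -pe → genitive.
number: -s → singular.
definiteness: ∅ → definite.
noun class: ∅ → class III.

genitive, singular, definite, class III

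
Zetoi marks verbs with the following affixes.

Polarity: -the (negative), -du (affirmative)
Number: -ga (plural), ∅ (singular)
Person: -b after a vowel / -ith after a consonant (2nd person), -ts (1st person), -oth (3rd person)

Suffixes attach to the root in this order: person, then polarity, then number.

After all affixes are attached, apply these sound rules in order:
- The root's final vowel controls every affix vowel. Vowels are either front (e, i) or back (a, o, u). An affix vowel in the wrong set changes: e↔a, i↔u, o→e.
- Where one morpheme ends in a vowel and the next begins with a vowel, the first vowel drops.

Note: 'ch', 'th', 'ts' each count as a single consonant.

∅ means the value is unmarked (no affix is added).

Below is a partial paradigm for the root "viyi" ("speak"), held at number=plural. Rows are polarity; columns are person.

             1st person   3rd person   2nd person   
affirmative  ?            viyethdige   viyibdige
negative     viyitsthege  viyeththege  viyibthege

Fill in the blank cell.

Attach person 1st person -ts → viyits.
Attach polarity affirmative -du → viyitsdu.
Attach number plural -ga → viyitsduga.
Apply vowel harmony: viyitsduga → viyitsdige.
Vowel deletion: no change.

viyitsdige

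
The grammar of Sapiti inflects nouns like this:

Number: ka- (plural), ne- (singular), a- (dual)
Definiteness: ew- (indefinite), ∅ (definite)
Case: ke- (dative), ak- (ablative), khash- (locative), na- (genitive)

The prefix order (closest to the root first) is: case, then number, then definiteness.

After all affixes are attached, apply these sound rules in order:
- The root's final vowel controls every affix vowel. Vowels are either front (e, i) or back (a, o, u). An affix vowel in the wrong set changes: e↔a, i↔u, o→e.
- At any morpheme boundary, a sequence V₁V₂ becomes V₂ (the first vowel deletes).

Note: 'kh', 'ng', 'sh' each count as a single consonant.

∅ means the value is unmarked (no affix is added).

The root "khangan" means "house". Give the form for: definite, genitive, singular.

Attach case genitive na- → nakhangan.
Attach number singular ne- → nenakhangan.
definiteness = definite: zero marking, form stays nenakhangan.
Apply vowel harmony: nenakhangan → nanakhangan.
Vowel deletion: no change.

nanakhangan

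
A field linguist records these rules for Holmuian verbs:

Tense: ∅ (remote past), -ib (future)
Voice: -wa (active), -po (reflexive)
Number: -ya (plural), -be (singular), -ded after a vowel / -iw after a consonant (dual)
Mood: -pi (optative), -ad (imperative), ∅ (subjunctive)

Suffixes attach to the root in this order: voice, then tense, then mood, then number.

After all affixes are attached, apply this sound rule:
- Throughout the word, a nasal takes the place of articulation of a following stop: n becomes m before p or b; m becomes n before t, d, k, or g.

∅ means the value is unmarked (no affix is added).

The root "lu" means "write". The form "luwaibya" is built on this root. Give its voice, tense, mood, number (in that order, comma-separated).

active, future, subjunctive, plural

Segment: lu-wa-ib-ya.
voice: -wa → active.
tense: -ib → future.
mood: ∅ → subjunctive.
number: -ya → plural.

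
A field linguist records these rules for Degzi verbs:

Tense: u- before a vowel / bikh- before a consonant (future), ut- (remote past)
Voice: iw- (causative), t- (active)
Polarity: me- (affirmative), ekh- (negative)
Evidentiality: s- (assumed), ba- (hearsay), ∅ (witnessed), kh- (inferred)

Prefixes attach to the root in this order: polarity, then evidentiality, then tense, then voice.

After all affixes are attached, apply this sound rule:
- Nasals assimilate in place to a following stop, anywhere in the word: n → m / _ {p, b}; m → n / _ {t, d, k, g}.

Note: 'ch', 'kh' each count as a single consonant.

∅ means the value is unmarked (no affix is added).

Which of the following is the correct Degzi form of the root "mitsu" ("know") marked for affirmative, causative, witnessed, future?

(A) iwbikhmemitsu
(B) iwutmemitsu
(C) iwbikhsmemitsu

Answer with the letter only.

Attach polarity affirmative me- → memitsu.
evidentiality = witnessed: zero marking, form stays memitsu.
Attach tense future bikh- (before consonant 'm') → bikhmemitsu.
Attach voice causative iw- → iwbikhmemitsu.
Nasal assimilation: no change.
So the correct form is iwbikhmemitsu, option (A).
(B) iwutmemitsu is wrong: it uses remote past instead of future for tense.
(C) iwbikhsmemitsu is wrong: it uses assumed instead of witnessed for evidentiality.

A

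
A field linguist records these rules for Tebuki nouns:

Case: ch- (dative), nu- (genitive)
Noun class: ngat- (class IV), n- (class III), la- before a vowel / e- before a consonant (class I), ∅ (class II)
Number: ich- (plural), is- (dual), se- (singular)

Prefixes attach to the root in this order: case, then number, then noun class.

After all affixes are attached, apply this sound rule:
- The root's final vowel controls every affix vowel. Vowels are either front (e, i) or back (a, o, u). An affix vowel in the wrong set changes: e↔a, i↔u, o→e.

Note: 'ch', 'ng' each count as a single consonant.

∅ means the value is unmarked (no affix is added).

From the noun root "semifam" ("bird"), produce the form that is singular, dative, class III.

Attach case dative ch- → chsemifam.
Attach number singular se- → sechsemifam.
Attach noun class class III n- → nsechsemifam.
Apply vowel harmony: nsechsemifam → nsachsemifam.

nsachsemifam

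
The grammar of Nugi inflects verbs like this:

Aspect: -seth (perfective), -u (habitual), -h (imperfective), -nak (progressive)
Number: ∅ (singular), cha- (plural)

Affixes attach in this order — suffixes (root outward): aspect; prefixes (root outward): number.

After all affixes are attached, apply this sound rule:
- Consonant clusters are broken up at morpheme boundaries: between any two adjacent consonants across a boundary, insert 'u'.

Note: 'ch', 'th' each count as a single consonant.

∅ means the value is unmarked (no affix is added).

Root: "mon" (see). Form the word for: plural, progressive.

chamonunak

Attach aspect progressive -nak → monnak.
Attach number plural cha- → chamonnak.
Apply epenthesis: chamonnak → chamonunak.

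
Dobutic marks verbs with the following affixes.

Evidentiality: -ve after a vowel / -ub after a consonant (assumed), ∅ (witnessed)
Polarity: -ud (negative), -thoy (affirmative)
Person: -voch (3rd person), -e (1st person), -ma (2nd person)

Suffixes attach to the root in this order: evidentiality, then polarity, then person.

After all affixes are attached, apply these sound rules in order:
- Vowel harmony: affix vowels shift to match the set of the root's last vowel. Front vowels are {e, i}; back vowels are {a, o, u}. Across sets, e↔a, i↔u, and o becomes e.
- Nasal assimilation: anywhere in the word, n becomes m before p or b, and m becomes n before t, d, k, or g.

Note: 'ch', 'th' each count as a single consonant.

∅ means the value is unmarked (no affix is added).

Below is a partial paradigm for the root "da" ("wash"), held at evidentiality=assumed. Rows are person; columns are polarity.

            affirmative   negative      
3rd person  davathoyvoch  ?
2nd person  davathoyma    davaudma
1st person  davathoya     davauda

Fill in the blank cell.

davaudvoch

Attach evidentiality assumed -ve (after vowel 'a') → dave.
Attach polarity negative -ud → daveud.
Attach person 3rd person -voch → daveudvoch.
Apply vowel harmony: daveudvoch → davaudvoch.
Nasal assimilation: no change.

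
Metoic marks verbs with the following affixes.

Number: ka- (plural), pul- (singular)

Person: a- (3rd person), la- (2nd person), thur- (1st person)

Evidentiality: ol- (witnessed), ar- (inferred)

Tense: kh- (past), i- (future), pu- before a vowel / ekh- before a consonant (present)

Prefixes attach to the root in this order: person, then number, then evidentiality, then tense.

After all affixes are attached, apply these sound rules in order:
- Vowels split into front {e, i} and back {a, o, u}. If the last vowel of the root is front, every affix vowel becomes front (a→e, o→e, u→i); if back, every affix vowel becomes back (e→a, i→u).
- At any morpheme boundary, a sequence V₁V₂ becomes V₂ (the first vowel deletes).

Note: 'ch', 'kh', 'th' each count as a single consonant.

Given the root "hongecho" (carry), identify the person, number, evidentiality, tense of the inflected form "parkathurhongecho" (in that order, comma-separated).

1st person, plural, inferred, present

Segment: pu-ar-ka-thur-hongecho.
person: thur- → 1st person.
number: ka- → plural.
evidentiality: ar- → inferred.
tense: pu/ekh- → present.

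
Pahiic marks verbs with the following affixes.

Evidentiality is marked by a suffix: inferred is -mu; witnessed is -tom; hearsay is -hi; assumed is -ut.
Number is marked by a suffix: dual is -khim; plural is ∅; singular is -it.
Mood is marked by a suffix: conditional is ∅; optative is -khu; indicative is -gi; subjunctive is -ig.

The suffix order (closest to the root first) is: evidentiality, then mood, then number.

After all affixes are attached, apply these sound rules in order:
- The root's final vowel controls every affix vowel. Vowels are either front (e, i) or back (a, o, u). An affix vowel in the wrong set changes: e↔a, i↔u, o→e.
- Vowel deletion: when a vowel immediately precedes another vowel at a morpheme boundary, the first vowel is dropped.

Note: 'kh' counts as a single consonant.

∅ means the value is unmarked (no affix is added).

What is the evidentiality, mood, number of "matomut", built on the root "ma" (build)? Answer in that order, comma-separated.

witnessed, conditional, singular

Segment: ma-tom-it.
evidentiality: -tom → witnessed.
mood: ∅ → conditional.
number: -it → singular.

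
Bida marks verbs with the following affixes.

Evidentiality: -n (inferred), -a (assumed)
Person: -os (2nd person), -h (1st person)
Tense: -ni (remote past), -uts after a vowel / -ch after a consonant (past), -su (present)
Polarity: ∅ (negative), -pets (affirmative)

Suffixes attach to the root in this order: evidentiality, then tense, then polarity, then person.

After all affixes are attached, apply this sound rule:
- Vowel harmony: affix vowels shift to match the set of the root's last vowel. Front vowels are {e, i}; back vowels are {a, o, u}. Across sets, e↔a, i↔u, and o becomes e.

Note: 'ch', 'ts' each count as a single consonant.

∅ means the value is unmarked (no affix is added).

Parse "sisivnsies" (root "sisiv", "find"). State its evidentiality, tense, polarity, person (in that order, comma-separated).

inferred, present, negative, 2nd person

Segment: sisiv-n-su-os.
evidentiality: -n → inferred.
tense: -su → present.
polarity: ∅ → negative.
person: -os → 2nd person.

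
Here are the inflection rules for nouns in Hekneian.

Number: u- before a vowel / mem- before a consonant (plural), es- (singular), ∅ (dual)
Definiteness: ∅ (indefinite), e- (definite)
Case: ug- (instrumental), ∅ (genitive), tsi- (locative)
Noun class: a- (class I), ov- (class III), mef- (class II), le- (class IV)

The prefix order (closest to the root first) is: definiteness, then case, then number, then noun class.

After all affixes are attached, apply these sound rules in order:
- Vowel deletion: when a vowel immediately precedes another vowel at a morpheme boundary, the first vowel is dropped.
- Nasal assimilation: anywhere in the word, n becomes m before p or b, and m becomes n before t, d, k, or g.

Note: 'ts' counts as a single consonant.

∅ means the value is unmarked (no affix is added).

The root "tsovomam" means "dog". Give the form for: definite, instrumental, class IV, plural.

Attach definiteness definite e- → etsovomam.
Attach case instrumental ug- → ugetsovomam.
Attach number plural u- (before vowel 'u') → uugetsovomam.
Attach noun class class IV le- → leuugetsovomam.
Apply vowel deletion: leuugetsovomam → lugetsovomam.
Nasal assimilation: no change.

lugetsovomam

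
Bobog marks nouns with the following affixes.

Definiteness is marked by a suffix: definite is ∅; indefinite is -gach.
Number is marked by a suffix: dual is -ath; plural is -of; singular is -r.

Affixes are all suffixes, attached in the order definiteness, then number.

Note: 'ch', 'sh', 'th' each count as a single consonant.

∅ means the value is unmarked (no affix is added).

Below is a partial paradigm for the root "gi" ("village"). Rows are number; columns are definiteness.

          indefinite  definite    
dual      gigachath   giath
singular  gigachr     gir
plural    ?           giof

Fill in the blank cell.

gigachof

Attach definiteness indefinite -gach → gigach.
Attach number plural -of → gigachof.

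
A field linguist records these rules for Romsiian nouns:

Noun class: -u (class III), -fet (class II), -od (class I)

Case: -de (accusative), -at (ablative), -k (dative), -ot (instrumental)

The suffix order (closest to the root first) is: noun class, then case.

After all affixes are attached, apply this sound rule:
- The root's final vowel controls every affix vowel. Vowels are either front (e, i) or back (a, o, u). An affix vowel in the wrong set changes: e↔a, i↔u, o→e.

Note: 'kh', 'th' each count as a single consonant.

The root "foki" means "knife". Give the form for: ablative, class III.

fokiiet

Attach noun class class III -u → fokiu.
Attach case ablative -at → fokiuat.
Apply vowel harmony: fokiuat → fokiiet.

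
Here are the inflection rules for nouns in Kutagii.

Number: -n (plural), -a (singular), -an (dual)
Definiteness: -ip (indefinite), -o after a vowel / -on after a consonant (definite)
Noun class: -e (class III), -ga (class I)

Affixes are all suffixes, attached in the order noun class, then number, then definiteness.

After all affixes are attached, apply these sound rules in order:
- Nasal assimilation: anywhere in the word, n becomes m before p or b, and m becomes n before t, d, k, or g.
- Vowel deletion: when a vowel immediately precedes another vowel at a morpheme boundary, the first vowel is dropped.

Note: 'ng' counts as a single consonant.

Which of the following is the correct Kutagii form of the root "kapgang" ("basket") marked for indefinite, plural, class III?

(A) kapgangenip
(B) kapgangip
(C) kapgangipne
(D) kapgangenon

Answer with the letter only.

A

Attach noun class class III -e → kapgange.
Attach number plural -n → kapgangen.
Attach definiteness indefinite -ip → kapgangenip.
Nasal assimilation: no change.
Vowel deletion: no change.
So the correct form is kapgangenip, option (A).
(C) kapgangipne is wrong: it has the affixes in the wrong order.
(B) kapgangip is wrong: it uses singular instead of plural for number.
(D) kapgangenon is wrong: it uses definite instead of indefinite for definiteness.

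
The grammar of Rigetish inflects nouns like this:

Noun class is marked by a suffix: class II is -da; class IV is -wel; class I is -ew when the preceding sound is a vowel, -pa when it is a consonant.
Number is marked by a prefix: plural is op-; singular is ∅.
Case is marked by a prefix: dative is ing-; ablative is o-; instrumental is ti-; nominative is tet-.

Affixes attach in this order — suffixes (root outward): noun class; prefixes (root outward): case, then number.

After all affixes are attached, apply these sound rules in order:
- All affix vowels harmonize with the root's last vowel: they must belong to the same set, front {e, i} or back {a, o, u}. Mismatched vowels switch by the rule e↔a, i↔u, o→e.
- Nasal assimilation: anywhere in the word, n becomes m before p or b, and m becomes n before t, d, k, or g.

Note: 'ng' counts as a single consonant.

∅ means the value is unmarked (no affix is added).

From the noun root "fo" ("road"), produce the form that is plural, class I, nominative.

optatfoaw

Attach case nominative tet- → tetfo.
Attach number plural op- → optetfo.
Attach noun class class I -ew (after vowel 'o') → optetfoew.
Apply vowel harmony: optetfoew → optatfoaw.
Nasal assimilation: no change.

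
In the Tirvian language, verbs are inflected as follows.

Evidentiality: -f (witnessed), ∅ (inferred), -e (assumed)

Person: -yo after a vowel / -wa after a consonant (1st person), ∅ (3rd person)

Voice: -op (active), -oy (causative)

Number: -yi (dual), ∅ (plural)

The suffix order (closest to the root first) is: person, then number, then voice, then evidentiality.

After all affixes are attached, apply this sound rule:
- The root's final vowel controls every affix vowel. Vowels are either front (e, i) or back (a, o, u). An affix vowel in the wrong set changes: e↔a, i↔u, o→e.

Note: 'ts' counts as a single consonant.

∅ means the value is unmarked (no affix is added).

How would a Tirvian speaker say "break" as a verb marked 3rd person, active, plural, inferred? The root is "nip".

person = 3rd person: zero marking, form stays nip.
number = plural: zero marking, form stays nip.
Attach voice active -op → nipop.
evidentiality = inferred: zero marking, form stays nipop.
Apply vowel harmony: nipop → nipep.

nipep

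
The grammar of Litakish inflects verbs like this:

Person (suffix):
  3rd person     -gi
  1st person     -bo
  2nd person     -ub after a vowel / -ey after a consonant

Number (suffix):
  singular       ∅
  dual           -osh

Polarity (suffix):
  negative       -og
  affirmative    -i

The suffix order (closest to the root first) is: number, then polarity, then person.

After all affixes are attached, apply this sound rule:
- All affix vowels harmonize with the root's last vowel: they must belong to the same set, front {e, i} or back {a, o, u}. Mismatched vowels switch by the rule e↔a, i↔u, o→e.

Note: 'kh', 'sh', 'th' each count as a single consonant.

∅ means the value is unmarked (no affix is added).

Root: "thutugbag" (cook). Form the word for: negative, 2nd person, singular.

number = singular: zero marking, form stays thutugbag.
Attach polarity negative -og → thutugbagog.
Attach person 2nd person -ey (after consonant 'g') → thutugbagogey.
Apply vowel harmony: thutugbagogey → thutugbagogay.

thutugbagogay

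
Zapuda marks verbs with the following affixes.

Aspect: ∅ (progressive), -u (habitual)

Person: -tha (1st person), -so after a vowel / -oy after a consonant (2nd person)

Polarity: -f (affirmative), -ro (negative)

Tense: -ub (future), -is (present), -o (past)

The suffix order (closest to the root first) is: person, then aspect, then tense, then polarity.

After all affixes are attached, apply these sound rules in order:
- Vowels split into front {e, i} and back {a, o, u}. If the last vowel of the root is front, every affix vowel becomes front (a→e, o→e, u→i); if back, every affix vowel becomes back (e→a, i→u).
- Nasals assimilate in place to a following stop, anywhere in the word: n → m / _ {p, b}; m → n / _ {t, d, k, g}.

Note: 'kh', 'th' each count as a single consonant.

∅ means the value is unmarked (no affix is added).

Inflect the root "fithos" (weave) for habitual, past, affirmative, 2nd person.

fithosoyuof

Attach person 2nd person -oy (after consonant 's') → fithosoy.
Attach aspect habitual -u → fithosoyu.
Attach tense past -o → fithosoyuo.
Attach polarity affirmative -f → fithosoyuof.
Vowel harmony: no change.
Nasal assimilation: no change.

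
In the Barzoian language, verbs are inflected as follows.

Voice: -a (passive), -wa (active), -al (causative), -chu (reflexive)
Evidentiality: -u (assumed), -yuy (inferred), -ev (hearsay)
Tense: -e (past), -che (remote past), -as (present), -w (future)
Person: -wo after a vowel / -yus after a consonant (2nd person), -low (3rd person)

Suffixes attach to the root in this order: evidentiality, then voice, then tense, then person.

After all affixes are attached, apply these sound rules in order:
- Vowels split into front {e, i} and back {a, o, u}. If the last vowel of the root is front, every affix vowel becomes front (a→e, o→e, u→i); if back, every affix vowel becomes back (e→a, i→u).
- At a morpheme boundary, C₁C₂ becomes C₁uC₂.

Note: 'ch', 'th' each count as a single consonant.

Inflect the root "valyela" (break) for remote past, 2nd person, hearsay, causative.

Attach evidentiality hearsay -ev → valyelaev.
Attach voice causative -al → valyelaeval.
Attach tense remote past -che → valyelaevalche.
Attach person 2nd person -wo (after vowel 'e') → valyelaevalchewo.
Apply vowel harmony: valyelaevalchewo → valyelaavalchawo.
Apply epenthesis: valyelaavalchawo → valyelaavaluchawo.

valyelaavaluchawo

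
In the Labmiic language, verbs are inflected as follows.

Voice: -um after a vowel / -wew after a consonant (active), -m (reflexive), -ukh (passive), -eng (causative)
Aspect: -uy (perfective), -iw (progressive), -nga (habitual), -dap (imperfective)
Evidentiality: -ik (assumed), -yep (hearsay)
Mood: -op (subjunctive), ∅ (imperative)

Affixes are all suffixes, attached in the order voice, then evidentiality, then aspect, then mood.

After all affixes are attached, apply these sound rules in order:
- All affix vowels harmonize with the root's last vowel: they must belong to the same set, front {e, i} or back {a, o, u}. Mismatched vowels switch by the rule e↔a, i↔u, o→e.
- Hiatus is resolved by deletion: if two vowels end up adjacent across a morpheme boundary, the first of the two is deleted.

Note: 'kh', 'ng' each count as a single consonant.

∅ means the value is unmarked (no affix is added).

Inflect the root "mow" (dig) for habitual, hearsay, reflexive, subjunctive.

Attach voice reflexive -m → mowm.
Attach evidentiality hearsay -yep → mowmyep.
Attach aspect habitual -nga → mowmyepnga.
Attach mood subjunctive -op → mowmyepngaop.
Apply vowel harmony: mowmyepngaop → mowmyapngaop.
Apply vowel deletion: mowmyapngaop → mowmyapngop.

mowmyapngop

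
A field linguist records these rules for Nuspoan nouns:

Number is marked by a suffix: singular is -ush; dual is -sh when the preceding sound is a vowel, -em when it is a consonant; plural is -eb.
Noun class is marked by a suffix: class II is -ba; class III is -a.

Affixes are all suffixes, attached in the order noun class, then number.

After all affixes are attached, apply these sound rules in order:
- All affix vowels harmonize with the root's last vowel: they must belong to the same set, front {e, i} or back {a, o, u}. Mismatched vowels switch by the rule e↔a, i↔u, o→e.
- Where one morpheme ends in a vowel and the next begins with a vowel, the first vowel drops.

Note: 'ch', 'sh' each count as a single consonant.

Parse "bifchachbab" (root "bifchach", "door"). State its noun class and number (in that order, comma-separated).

class II, plural

Segment: bifchach-ba-eb.
noun class: -ba → class II.
number: -eb → plural.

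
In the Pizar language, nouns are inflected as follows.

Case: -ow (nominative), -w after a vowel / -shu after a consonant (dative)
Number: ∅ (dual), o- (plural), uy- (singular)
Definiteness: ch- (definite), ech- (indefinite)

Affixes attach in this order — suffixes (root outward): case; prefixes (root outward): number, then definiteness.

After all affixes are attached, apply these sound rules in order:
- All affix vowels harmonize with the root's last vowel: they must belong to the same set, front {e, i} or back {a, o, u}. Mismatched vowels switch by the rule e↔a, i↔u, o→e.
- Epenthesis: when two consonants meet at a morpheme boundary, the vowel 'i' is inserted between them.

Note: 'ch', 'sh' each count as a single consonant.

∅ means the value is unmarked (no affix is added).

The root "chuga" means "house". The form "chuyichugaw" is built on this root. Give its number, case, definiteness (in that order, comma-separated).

Segment: ch-uy-chuga-w.
number: uy- → singular.
case: -w/shu → dative.
definiteness: ch- → definite.

singular, dative, definite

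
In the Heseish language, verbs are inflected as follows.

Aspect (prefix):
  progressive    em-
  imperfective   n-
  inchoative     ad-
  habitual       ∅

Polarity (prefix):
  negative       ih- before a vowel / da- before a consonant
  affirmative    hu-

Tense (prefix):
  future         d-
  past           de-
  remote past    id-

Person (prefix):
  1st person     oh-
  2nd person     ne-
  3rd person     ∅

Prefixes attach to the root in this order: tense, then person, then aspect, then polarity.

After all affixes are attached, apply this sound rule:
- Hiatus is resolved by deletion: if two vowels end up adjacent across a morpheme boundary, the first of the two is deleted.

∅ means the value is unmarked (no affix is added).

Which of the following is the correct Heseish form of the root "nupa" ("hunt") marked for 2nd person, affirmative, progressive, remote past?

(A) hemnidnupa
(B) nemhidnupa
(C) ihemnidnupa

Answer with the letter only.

Attach tense remote past id- → idnupa.
Attach person 2nd person ne- → neidnupa.
Attach aspect progressive em- → emneidnupa.
Attach polarity affirmative hu- → huemneidnupa.
Apply vowel deletion: huemneidnupa → hemnidnupa.
So the correct form is hemnidnupa, option (A).
(C) ihemnidnupa is wrong: it uses negative instead of affirmative for polarity.
(B) nemhidnupa is wrong: it has the affixes in the wrong order.

A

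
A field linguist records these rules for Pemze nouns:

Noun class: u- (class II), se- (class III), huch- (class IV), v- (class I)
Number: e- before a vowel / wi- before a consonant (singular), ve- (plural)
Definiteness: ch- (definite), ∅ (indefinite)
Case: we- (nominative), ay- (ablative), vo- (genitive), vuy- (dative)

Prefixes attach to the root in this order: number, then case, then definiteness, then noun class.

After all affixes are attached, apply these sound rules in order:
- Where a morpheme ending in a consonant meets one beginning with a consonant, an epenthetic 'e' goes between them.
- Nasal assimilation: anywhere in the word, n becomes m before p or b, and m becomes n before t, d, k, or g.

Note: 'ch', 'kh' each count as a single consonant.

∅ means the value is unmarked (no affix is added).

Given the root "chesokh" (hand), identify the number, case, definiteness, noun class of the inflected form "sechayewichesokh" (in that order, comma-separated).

Segment: se-ch-ay-wi-chesokh.
number: e/wi- → singular.
case: ay- → ablative.
definiteness: ch- → definite.
noun class: se- → class III.

singular, ablative, definite, class III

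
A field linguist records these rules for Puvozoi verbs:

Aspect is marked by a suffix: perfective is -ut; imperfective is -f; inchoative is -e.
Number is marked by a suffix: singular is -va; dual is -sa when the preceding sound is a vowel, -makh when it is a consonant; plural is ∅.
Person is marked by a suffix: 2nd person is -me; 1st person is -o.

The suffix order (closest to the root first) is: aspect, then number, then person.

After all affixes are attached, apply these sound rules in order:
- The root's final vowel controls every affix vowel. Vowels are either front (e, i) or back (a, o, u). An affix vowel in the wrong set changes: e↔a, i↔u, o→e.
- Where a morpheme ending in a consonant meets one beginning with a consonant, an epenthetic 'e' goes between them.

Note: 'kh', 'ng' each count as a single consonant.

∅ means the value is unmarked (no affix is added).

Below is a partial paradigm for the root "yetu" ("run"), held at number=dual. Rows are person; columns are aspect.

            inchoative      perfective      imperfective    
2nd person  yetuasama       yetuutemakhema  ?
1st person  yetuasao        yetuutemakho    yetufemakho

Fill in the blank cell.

yetufemakhema

Attach aspect imperfective -f → yetuf.
Attach number dual -makh (after consonant 'f') → yetufmakh.
Attach person 2nd person -me → yetufmakhme.
Apply vowel harmony: yetufmakhme → yetufmakhma.
Apply epenthesis: yetufmakhma → yetufemakhema.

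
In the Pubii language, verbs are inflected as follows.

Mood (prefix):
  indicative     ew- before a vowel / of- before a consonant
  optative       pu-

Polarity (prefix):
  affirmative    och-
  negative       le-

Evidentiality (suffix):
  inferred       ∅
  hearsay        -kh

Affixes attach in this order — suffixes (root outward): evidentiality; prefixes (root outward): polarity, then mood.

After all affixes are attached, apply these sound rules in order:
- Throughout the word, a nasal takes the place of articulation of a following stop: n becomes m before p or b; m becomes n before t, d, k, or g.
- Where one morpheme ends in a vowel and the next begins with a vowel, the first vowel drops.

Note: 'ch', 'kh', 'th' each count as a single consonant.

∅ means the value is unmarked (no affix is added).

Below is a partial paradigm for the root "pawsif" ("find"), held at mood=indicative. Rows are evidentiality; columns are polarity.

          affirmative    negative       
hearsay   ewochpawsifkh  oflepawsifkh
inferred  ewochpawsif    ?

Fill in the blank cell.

oflepawsif

Attach polarity negative le- → lepawsif.
evidentiality = inferred: zero marking, form stays lepawsif.
Attach mood indicative of- (before consonant 'l') → oflepawsif.
Nasal assimilation: no change.
Vowel deletion: no change.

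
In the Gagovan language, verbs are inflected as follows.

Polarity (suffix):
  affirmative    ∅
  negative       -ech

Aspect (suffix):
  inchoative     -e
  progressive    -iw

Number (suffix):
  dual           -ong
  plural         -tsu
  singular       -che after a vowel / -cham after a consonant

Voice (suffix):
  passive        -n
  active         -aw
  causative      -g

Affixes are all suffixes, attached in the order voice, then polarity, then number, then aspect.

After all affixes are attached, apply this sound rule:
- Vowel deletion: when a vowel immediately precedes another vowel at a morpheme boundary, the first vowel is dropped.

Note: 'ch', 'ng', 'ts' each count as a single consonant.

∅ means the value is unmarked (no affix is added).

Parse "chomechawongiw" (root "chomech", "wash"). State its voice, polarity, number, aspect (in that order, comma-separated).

active, affirmative, dual, progressive

Segment: chomech-aw-ong-iw.
voice: -aw → active.
polarity: ∅ → affirmative.
number: -ong → dual.
aspect: -iw → progressive.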